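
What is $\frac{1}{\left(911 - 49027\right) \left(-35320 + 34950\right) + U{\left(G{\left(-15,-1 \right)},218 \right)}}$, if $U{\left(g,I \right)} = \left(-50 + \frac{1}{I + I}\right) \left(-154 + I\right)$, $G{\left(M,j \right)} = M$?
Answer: $\frac{109}{1940169496} \approx 5.6181 \cdot 10^{-8}$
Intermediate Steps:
$U{\left(g,I \right)} = \left(-154 + I\right) \left(-50 + \frac{1}{2 I}\right)$ ($U{\left(g,I \right)} = \left(-50 + \frac{1}{2 I}\right) \left(-154 + I\right) = \left(-154 + I\right) \left(-50 + \frac{1}{2 I}\right)$)
$\frac{1}{\left(911 - 49027\right) \left(-35320 + 34950\right) + U{\left(G{\left(-15,-1 \right)},218 \right)}} = \frac{1}{\left(911 - 49027\right) \left(-35320 + 34950\right) - \left(\frac{6399}{2} + \frac{77}{218}\right)} = \frac{1}{\left(-48116\right) \left(-370\right) - \frac{348784}{109}} = \frac{1}{17802920 - \frac{348784}{109}} = \frac{1}{\frac{1940169496}{109}} = \frac{109}{1940169496}$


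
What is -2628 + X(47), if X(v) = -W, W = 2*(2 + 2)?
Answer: -2636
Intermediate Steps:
W = 8 (W = 2*4 = 8)
X(v) = -8 (X(v) = -1*8 = -8)
-2628 + X(47) = -2628 - 8 = -2636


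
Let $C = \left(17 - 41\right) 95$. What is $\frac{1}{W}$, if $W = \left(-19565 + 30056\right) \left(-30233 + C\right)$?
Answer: $- \frac{1}{341093883} \approx -2.9317 \cdot 10^{-9}$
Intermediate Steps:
$C = -2280$ ($C = \left(-24\right) 95 = -2280$)
$W = -341093883$ ($W = \left(-19565 + 30056\right) \left(-30233 - 2280\right) = 10491 \left(-32513\right) = -341093883$)
$\frac{1}{W} = \frac{1}{-341093883} = - \frac{1}{341093883}$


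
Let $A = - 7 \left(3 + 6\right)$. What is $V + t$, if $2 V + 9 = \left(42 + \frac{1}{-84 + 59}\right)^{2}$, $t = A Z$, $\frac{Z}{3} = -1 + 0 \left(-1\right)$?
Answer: $\frac{665513}{625} \approx 1064.8$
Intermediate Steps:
$A = -63$ ($A = \left(-7\right) 9 = -63$)
$Z = -3$ ($Z = 3 \left(-1 + 0 \left(-1\right)\right) = 3 \left(-1 + 0\right) = 3 \left(-1\right) = -3$)
$t = 189$ ($t = \left(-63\right) \left(-3\right) = 189$)
$V = \frac{547388}{625}$ ($V = - \frac{9}{2} + \frac{\left(42 + \frac{1}{-84 + 59}\right)^{2}}{2} = - \frac{9}{2} + \frac{\left(42 + \frac{1}{-25}\right)^{2}}{2} = - \frac{9}{2} + \frac{\left(42 - \frac{1}{25}\right)^{2}}{2} = - \frac{9}{2} + \frac{\left(\frac{1049}{25}\right)^{2}}{2} = - \frac{9}{2} + \frac{1}{2} \cdot \frac{1100401}{625} = - \frac{9}{2} + \frac{1100401}{1250} = \frac{547388}{625} \approx 875.82$)
$V + t = \frac{547388}{625} + 189 = \frac{665513}{625}$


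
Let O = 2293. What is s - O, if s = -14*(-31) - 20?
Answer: -1879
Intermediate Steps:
s = 414 (s = 434 - 20 = 414)
s - O = 414 - 1*2293 = 414 - 2293 = -1879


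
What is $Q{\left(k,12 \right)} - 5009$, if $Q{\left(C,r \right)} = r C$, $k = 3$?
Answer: $-4973$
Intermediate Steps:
$Q{\left(C,r \right)} = C r$
$Q{\left(k,12 \right)} - 5009 = 3 \cdot 12 - 5009 = 36 - 5009 = -4973$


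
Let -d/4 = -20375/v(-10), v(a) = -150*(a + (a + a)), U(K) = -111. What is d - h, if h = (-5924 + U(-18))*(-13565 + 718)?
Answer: -697784642/9 ≈ -7.7532e+7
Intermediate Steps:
v(a) = -450*a (v(a) = -150*(a + 2*a) = -450*a)
h = 77531645 (h = (-5924 - 111)*(-13565 + 718) = -6035*(-12847) = 77531645)
d = 163/9 (d = -(-81500)/((-450*(-10))) = -(-81500)/4500 = -4*(-163/36) = 163/9 ≈ 18.111)
d - h = 163/9 - 1*77531645 = 163/9 - 77531645 = -697784642/9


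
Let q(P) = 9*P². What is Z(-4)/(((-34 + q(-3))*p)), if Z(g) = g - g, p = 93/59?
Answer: 0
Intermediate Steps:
p = 93/59 (p = 93*(1/59) = 93/59 ≈ 1.5763)
Z(g) = 0
Z(-4)/(((-34 + q(-3))*p)) = 0/(((-34 + 9*(-3)²)*(93/59))) = 0/(((-34 + 9*9)*(93/59))) = 0/(((-34 + 81)*(93/59))) = 0/((47*(93/59))) = 0/(4371/59) = 0*(59/4371) = 0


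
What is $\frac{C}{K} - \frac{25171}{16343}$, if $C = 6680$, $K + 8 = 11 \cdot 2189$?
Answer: $- \frac{496719901}{393392353} \approx -1.2627$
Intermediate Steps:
$K = 24071$ ($K = -8 + 11 \cdot 2189 = -8 + 24079 = 24071$)
$\frac{C}{K} - \frac{25171}{16343} = \frac{6680}{24071} - \frac{25171}{16343} = - \frac{496719901}{393392353}$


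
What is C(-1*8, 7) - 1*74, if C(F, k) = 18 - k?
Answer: -63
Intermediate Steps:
C(-1*8, 7) - 1*74 = (18 - 1*7) - 1*74 = (18 - 7) - 74 = 11 - 74 = -63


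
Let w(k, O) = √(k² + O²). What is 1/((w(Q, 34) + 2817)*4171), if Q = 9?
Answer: 2817/33093765092 - √1237/33093765092 ≈ 8.4059e-8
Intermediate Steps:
w(k, O) = √(O² + k²)
1/((w(Q, 34) + 2817)*4171) = 1/((√(34² + 9²) + 2817)*4171) = (1/4171)/(√(1156 + 81) + 2817) = (1/4171)/(√1237 + 2817) = (1/4171)/(2817 + √1237) = 1/(4171*(2817 + √1237))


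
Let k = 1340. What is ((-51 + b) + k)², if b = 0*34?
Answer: 1661521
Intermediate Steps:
b = 0
((-51 + b) + k)² = ((-51 + 0) + 1340)² = (-51 + 1340)² = 1289² = 1661521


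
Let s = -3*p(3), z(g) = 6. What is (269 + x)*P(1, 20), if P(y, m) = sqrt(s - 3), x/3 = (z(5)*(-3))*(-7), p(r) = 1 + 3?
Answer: 647*I*sqrt(15) ≈ 2505.8*I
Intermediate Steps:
p(r) = 4
s = -12 (s = -3*4 = -12)
x = 378 (x = 3*((6*(-3))*(-7)) = 3*(-18*(-7)) = 3*126 = 378)
P(y, m) = I*sqrt(15) (P(y, m) = sqrt(-12 - 3) = sqrt(-15) = I*sqrt(15))
(269 + x)*P(1, 20) = (269 + 378)*(I*sqrt(15)) = 647*(I*sqrt(15)) = 647*I*sqrt(15)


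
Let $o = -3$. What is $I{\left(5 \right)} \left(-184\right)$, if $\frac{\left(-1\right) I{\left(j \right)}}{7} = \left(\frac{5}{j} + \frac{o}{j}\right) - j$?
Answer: $- \frac{29624}{5} \approx -5924.8$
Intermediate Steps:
$I{\left(j \right)} = - \frac{14}{j} + 7 j$ ($I{\left(j \right)} = - 7 \left(\left(\frac{5}{j} - \frac{3}{j}\right) - j\right) = - 7 \left(\frac{2}{j} - j\right) = - 7 \left(- j + \frac{2}{j}\right) = - \frac{14}{j} + 7 j$)
$I{\left(5 \right)} \left(-184\right) = \left(- \frac{14}{5} + 7 \cdot 5\right) \left(-184\right) = \left(\left(-14\right) \frac{1}{5} + 35\right) \left(-184\right) = \left(- \frac{14}{5} + 35\right) \left(-184\right) = \frac{161}{5} \left(-184\right) = - \frac{29624}{5}$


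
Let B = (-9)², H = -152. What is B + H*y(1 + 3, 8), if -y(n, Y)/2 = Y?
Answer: 2513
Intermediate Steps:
y(n, Y) = -2*Y
B = 81
B + H*y(1 + 3, 8) = 81 - (-304)*8 = 81 - 152*(-16) = 81 + 2432 = 2513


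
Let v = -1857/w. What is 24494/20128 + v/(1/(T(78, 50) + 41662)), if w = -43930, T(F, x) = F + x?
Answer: 2112283699/1194896 ≈ 1767.8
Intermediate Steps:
v = 1857/43930 (v = -1857/(-43930) = -1857*(-1/43930) = 1857/43930 ≈ 0.042272)
24494/20128 + v/(1/(T(78, 50) + 41662)) = 24494/20128 + 1857/(43930*(1/((78 + 50) + 41662))) = 24494*(1/20128) + 1857/(43930*(1/(128 + 41662))) = 331/272 + 1857/(43930*(1/41790)) = 331/272 + (1857/43930)*41790 = 331/272 + 7760403/4393 = 2112283699/1194896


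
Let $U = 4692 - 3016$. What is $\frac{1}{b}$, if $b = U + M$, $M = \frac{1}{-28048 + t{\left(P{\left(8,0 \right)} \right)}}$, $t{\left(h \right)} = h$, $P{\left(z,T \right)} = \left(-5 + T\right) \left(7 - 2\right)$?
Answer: $\frac{28073}{47050347} \approx 0.00059666$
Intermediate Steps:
$P{\left(z,T \right)} = -25 + 5 T$ ($P{\left(z,T \right)} = \left(-5 + T\right) 5 = -25 + 5 T$)
$U = 1676$
$M = - \frac{1}{28073}$ ($M = \frac{1}{-28048 + \left(-25 + 5 \cdot 0\right)} = \frac{1}{-28048 + \left(-25 + 0\right)} = \frac{1}{-28048 - 25} = \frac{1}{-28073} = - \frac{1}{28073} \approx -3.5621 \cdot 10^{-5}$)
$b = \frac{47050347}{28073}$ ($b = 1676 - \frac{1}{28073} = \frac{47050347}{28073} \approx 1676.0$)
$\frac{1}{b} = \frac{1}{\frac{47050347}{28073}} = \frac{28073}{47050347}$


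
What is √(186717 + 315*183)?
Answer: √244362 ≈ 494.33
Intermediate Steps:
√(186717 + 315*183) = √(186717 + 57645) = √244362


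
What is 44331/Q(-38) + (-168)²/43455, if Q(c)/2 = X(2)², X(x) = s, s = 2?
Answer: 642209799/115880 ≈ 5542.0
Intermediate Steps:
X(x) = 2
Q(c) = 8 (Q(c) = 2*2² = 2*4 = 8)
44331/Q(-38) + (-168)²/43455 = 44331/8 + (-168)²/43455 = 44331*(⅛) + 28224*(1/43455) = 44331/8 + 9408/14485 = 642209799/115880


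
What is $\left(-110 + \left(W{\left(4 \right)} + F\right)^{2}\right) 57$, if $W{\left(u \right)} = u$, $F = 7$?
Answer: $627$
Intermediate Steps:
$\left(-110 + \left(W{\left(4 \right)} + F\right)^{2}\right) 57 = \left(-110 + \left(4 + 7\right)^{2}\right) 57 = \left(-110 + 11^{2}\right) 57 = \left(-110 + 121\right) 57 = 11 \cdot 57 = 627$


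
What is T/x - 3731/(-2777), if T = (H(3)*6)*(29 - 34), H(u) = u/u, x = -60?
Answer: 10239/5554 ≈ 1.8435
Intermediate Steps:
H(u) = 1
T = -30 (T = (1*6)*(29 - 34) = 6*(-5) = -30)
T/x - 3731/(-2777) = -30/(-60) - 3731/(-2777) = -30*(-1/60) - 3731*(-1/2777) = ½ + 3731/2777 = 10239/5554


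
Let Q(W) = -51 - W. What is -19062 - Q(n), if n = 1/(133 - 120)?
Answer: -247142/13 ≈ -19011.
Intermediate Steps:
n = 1/13 ≈ 0.076923
-19062 - Q(n) = -19062 - (-51 - 1*1/13) = -19062 - (-51 - 1/13) = -19062 - 1*(-664/13) = -19062 + 664/13 = -247142/13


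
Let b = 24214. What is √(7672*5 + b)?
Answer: √62574 ≈ 250.15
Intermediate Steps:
√(7672*5 + b) = √(7672*5 + 24214) = √(38360 + 24214) = √62574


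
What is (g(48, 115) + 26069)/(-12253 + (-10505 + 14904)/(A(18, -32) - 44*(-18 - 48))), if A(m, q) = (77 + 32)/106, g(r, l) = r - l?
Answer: -8006873866/3772636755 ≈ -2.1224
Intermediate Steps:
A(m, q) = 109/106 (A(m, q) = 109*(1/106) = 109/106)
(g(48, 115) + 26069)/(-12253 + (-10505 + 14904)/(A(18, -32) - 44*(-18 - 48))) = ((48 - 1*115) + 26069)/(-12253 + (-10505 + 14904)/(109/106 - 44*(-18 - 48))) = ((48 - 115) + 26069)/(-12253 + 4399/(109/106 - 44*(-66))) = (-67 + 26069)/(-12253 + 4399/(109/106 + 2904)) = 26002/(-12253 + 4399/(307933/106)) = 26002/(-12253 + 4399*(106/307933)) = 26002/(-12253 + 466294/307933) = 26002/(-3772636755/307933) = 26002*(-307933/3772636755) = -8006873866/3772636755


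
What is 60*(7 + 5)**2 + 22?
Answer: 8662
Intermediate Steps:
60*(7 + 5)**2 + 22 = 60*12**2 + 22 = 60*144 + 22 = 8640 + 22 = 8662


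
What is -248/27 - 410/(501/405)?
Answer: -1535866/4509 ≈ -340.62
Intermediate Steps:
-248/27 - 410/(501/405) = -248*1/27 - 410/(501*(1/405)) = -248/27 - 410/167/135 = -248/27 - 410*135/167 = -248/27 - 55350/167 = -1535866/4509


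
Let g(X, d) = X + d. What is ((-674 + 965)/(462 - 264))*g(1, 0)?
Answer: 97/66 ≈ 1.4697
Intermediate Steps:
((-674 + 965)/(462 - 264))*g(1, 0) = ((-674 + 965)/(462 - 264))*(1 + 0) = (291/198)*1 = (291*(1/198))*1 = (97/66)*1 = 97/66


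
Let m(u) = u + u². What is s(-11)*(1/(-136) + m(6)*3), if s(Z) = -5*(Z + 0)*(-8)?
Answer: -942425/17 ≈ -55437.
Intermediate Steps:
s(Z) = 40*Z (s(Z) = -5*Z*(-8) = 40*Z)
s(-11)*(1/(-136) + m(6)*3) = (40*(-11))*(1/(-136) + (6*(1 + 6))*3) = -440*(-1/136 + (6*7)*3) = -440*(-1/136 + 42*3) = -440*(-1/136 + 126) = -440*17135/136 = -942425/17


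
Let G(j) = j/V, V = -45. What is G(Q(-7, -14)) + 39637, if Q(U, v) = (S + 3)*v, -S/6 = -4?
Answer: 198227/5 ≈ 39645.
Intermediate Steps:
S = 24 (S = -6*(-4) = 24)
Q(U, v) = 27*v (Q(U, v) = (24 + 3)*v = 27*v)
G(j) = -j/45 (G(j) = j/(-45) = j*(-1/45) = -j/45)
G(Q(-7, -14)) + 39637 = -3*(-14)/5 + 39637 = -1/45*(-378) + 39637 = 42/5 + 39637 = 198227/5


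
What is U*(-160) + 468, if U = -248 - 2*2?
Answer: 40788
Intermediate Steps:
U = -252 (U = -248 - 4 = -252)
U*(-160) + 468 = -252*(-160) + 468 = 40320 + 468 = 40788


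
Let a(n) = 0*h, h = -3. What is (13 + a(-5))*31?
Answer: 403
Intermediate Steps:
a(n) = 0 (a(n) = 0*(-3) = 0)
(13 + a(-5))*31 = (13 + 0)*31 = 13*31 = 403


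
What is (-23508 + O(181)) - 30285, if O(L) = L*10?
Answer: -51983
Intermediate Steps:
O(L) = 10*L
(-23508 + O(181)) - 30285 = (-23508 + 10*181) - 30285 = (-23508 + 1810) - 30285 = -21698 - 30285 = -51983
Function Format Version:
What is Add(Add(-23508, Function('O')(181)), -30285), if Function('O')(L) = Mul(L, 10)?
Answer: -51983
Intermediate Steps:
Function('O')(L) = Mul(10, L)
Add(Add(-23508, Function('O')(181)), -30285) = Add(Add(-23508, Mul(10, 181)), -30285) = Add(Add(-23508, 1810), -30285) = Add(-21698, -30285) = -51983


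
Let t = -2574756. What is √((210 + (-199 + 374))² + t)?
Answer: I*√2426531 ≈ 1557.7*I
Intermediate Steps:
√((210 + (-199 + 374))² + t) = √((210 + (-199 + 374))² - 2574756) = √((210 + 175)² - 2574756) = √(385² - 2574756) = √(148225 - 2574756) = √(-2426531) = I*√2426531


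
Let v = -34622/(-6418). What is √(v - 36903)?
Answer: 8*I*√5936871421/3209 ≈ 192.09*I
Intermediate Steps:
v = 17311/3209 (v = -34622*(-1/6418) = 17311/3209 ≈ 5.3945)
√(v - 36903) = √(17311/3209 - 36903) = √(-118404416/3209) = 8*I*√5936871421/3209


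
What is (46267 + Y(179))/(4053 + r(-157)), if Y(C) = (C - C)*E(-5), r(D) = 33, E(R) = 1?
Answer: 46267/4086 ≈ 11.323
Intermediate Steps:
Y(C) = 0 (Y(C) = (C - C)*1 = 0*1 = 0)
(46267 + Y(179))/(4053 + r(-157)) = (46267 + 0)/(4053 + 33) = 46267/4086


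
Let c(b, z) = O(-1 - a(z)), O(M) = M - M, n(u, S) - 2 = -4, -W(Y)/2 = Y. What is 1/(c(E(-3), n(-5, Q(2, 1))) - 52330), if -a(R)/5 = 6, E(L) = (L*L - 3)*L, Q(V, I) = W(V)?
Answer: -1/52330 ≈ -1.9109e-5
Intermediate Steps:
W(Y) = -2*Y
Q(V, I) = -2*V
E(L) = L*(-3 + L²) (E(L) = (L² - 3)*L = (-3 + L²)*L = L*(-3 + L²))
a(R) = -30 (a(R) = -5*6 = -30)
n(u, S) = -2 (n(u, S) = 2 - 4 = -2)
O(M) = 0
c(b, z) = 0
1/(c(E(-3), n(-5, Q(2, 1))) - 52330) = 1/(0 - 52330) = 1/(-52330) = -1/52330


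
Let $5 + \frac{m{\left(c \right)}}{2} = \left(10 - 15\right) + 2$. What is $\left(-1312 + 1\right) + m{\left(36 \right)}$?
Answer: $-1327$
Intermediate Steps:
$m{\left(c \right)} = -16$ ($m{\left(c \right)} = -10 + 2 \left(\left(10 - 15\right) + 2\right) = -10 + 2 \left(-5 + 2\right) = -10 + 2 \left(-3\right) = -10 - 6 = -16$)
$\left(-1312 + 1\right) + m{\left(36 \right)} = \left(-1312 + 1\right) - 16 = -1311 - 16 = -1327$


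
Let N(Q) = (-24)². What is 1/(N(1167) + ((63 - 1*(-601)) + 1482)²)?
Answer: 1/4605892 ≈ 2.1711e-7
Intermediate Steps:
N(Q) = 576
1/(N(1167) + ((63 - 1*(-601)) + 1482)²) = 1/(576 + ((63 - 1*(-601)) + 1482)²) = 1/(576 + ((63 + 601) + 1482)²) = 1/(576 + (664 + 1482)²) = 1/(576 + 2146²) = 1/(576 + 4605316) = 1/4605892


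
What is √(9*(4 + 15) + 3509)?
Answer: 4*√230 ≈ 60.663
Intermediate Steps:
√(9*(4 + 15) + 3509) = √(9*19 + 3509) = √(171 + 3509) = √3680 = 4*√230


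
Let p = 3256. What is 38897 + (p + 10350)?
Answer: 52503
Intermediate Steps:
38897 + (p + 10350) = 38897 + (3256 + 10350) = 38897 + 13606 = 52503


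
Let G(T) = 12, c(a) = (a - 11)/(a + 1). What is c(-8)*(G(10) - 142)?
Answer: -2470/7 ≈ -352.86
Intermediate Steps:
c(a) = (-11 + a)/(1 + a)
c(-8)*(G(10) - 142) = ((-11 - 8)/(1 - 8))*(12 - 142) = (-19/(-7))*(-130) = -⅐*(-19)*(-130) = (19/7)*(-130) = -2470/7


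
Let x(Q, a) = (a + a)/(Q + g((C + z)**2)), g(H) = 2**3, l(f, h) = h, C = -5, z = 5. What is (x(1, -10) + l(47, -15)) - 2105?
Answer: -19100/9 ≈ -2122.2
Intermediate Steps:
g(H) = 8
x(Q, a) = 2*a/(8 + Q) (x(Q, a) = (a + a)/(Q + 8) = (2*a)/(8 + Q) = 2*a/(8 + Q))
(x(1, -10) + l(47, -15)) - 2105 = (2*(-10)/(8 + 1) - 15) - 2105 = (2*(-10)/9 - 15) - 2105 = (2*(-10)*(1/9) - 15) - 2105 = (-20/9 - 15) - 2105 = -155/9 - 2105 = -19100/9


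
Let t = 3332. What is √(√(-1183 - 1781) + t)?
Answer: √(3332 + 2*I*√741) ≈ 57.725 + 0.4716*I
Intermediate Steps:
√(√(-1183 - 1781) + t) = √(√(-1183 - 1781) + 3332) = √(√(-2964) + 3332) = √(2*I*√741 + 3332) = √(3332 + 2*I*√741)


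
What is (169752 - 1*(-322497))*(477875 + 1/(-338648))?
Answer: 79661351217344751/338648 ≈ 2.3523e+11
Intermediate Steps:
(169752 - 1*(-322497))*(477875 + 1/(-338648)) = (169752 + 322497)*(477875 - 1/338648) = 492249*(161831412999/338648) = 79661351217344751/338648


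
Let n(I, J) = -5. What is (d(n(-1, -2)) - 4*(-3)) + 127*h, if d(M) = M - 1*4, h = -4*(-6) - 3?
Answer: 2670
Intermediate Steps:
h = 21 (h = 24 - 3 = 21)
d(M) = -4 + M (d(M) = M - 4 = -4 + M)
(d(n(-1, -2)) - 4*(-3)) + 127*h = ((-4 - 5) - 4*(-3)) + 127*21 = (-9 + 12) + 2667 = 3 + 2667 = 2670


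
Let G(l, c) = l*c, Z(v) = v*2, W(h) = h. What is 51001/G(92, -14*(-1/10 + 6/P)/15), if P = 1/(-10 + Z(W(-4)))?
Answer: 3825075/696164 ≈ 5.4945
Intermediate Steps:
Z(v) = 2*v
P = -1/18 (P = 1/(-10 + 2*(-4)) = 1/(-10 - 8) = 1/(-18) = -1/18 ≈ -0.055556)
G(l, c) = c*l
51001/G(92, -14*(-1/10 + 6/P)/15) = 51001/((-14*(-1/10 + 6/(-1/18))/15*92)) = 51001/((-14*(-1*1/10 + 6*(-18))/15*92)) = 51001/((-14*(-1/10 - 108)/15*92)) = 51001/((-(-7567)/(5*15)*92)) = 51001/((-14*(-1081/150)*92)) = 51001/(((7567/75)*92)) = 51001/(696164/75) = 51001*(75/696164) = 3825075/696164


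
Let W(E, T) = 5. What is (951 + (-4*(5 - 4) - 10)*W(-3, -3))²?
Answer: 776161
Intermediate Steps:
(951 + (-4*(5 - 4) - 10)*W(-3, -3))² = (951 + (-4*(5 - 4) - 10)*5)² = (951 + (-4*1 - 10)*5)² = (951 + (-4 - 10)*5)² = (951 - 14*5)² = (951 - 70)² = 881² = 776161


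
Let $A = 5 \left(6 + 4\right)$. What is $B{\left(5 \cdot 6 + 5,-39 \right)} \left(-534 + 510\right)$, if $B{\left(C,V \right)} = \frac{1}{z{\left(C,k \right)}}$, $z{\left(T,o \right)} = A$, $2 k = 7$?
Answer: $- \frac{12}{25} \approx -0.48$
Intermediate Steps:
$k = \frac{7}{2}$ ($k = \frac{1}{2} \cdot 7 = \frac{7}{2} \approx 3.5$)
$A = 50$ ($A = 5 \cdot 10 = 50$)
$z{\left(T,o \right)} = 50$
$B{\left(C,V \right)} = \frac{1}{50}$
$B{\left(5 \cdot 6 + 5,-39 \right)} \left(-534 + 510\right) = \frac{-534 + 510}{50} = \frac{1}{50} \left(-24\right) = - \frac{12}{25}$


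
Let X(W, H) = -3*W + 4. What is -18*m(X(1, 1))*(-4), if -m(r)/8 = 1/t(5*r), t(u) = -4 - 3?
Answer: 576/7 ≈ 82.286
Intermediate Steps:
t(u) = -7
X(W, H) = 4 - 3*W
m(r) = 8/7 (m(r) = -8/(-7) = -8*(-⅐) = 8/7)
-18*m(X(1, 1))*(-4) = -18*8/7*(-4) = -144/7*(-4) = 576/7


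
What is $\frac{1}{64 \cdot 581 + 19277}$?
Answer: $\frac{1}{56461} \approx 1.7711 \cdot 10^{-5}$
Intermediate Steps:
$\frac{1}{64 \cdot 581 + 19277} = \frac{1}{37184 + 19277} = \frac{1}{56461}$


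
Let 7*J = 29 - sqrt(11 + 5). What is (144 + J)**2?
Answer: 1067089/49 ≈ 21777.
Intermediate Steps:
J = 25/7 (J = (29 - sqrt(11 + 5))/7 = (29 - sqrt(16))/7 = (29 - 1*4)/7 = (29 - 4)/7 = (1/7)*25 = 25/7 ≈ 3.5714)
(144 + J)**2 = (144 + 25/7)**2 = (1033/7)**2 = 1067089/49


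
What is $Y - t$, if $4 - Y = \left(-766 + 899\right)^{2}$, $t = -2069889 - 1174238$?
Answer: $3226442$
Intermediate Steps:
$t = -3244127$
$Y = -17685$ ($Y = 4 - \left(-766 + 899\right)^{2} = 4 - 133^{2} = 4 - 17689 = -17685$)
$Y - t = -17685 - -3244127 = -17685 + 3244127 = 3226442$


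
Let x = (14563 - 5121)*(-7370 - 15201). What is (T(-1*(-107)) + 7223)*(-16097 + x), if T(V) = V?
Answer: -1562253741070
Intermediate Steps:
x = -213115382 (x = 9442*(-22571) = -213115382)
(T(-1*(-107)) + 7223)*(-16097 + x) = (-1*(-107) + 7223)*(-16097 - 213115382) = (107 + 7223)*(-213131479) = 7330*(-213131479) = -1562253741070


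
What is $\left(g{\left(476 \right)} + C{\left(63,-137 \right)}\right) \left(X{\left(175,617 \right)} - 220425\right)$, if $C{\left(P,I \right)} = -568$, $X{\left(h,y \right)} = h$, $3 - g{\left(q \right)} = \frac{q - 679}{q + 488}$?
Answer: $\frac{59958327125}{482} \approx 1.2439 \cdot 10^{8}$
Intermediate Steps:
$g{\left(q \right)} = 3 - \frac{-679 + q}{488 + q}$ ($g{\left(q \right)} = 3 - \frac{q - 679}{q + 488} = 3 - \frac{-679 + q}{488 + q}$)
$\left(g{\left(476 \right)} + C{\left(63,-137 \right)}\right) \left(X{\left(175,617 \right)} - 220425\right) = \left(\frac{2143 + 2 \cdot 476}{488 + 476} - 568\right) \left(175 - 220425\right) = \left(\frac{2143 + 952}{964} - 568\right) \left(-220250\right) = \left(\frac{1}{964} \cdot 3095 - 568\right) \left(-220250\right) = \left(\frac{3095}{964} - 568\right) \left(-220250\right) = \left(- \frac{544457}{964}\right) \left(-220250\right) = \frac{59958327125}{482}$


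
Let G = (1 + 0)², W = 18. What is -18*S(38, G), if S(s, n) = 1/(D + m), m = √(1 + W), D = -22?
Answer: 132/155 + 6*√19/155 ≈ 1.0203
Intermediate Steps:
G = 1 (G = 1² = 1)
m = √19 (m = √(1 + 18) = √19 ≈ 4.3589)
S(s, n) = 1/(-22 + √19)
-18*S(38, G) = -18*(-22/465 - √19/465) = 132/155 + 6*√19/155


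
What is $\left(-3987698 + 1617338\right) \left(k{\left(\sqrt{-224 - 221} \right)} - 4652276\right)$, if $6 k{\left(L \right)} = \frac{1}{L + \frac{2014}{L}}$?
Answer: $11027568939360 - \frac{395060 i \sqrt{445}}{1569} \approx 1.1028 \cdot 10^{13} - 5311.5 i$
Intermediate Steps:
$k{\left(L \right)} = \frac{1}{6 \left(L + \frac{2014}{L}\right)}$
$\left(-3987698 + 1617338\right) \left(k{\left(\sqrt{-224 - 221} \right)} - 4652276\right) = \left(-3987698 + 1617338\right) \left(\frac{\sqrt{-224 - 221}}{6 \left(2014 + \left(\sqrt{-224 - 221}\right)^{2}\right)} - 4652276\right) = - 2370360 \left(\frac{\sqrt{-445}}{6 \left(2014 + \left(\sqrt{-445}\right)^{2}\right)} - 4652276\right) = - 2370360 \left(\frac{i \sqrt{445}}{6 \left(2014 + \left(i \sqrt{445}\right)^{2}\right)} - 4652276\right) = - 2370360 \left(\frac{i \sqrt{445}}{6 \left(2014 - 445\right)} - 4652276\right) = - 2370360 \left(\frac{i \sqrt{445}}{6 \cdot 1569} - 4652276\right) = - 2370360 \left(\frac{1}{6} i \sqrt{445} \cdot \frac{1}{1569} - 4652276\right) = - 2370360 \left(\frac{i \sqrt{445}}{9414} - 4652276\right) = - 2370360 \left(-4652276 + \frac{i \sqrt{445}}{9414}\right) = 11027568939360 - \frac{395060 i \sqrt{445}}{1569}$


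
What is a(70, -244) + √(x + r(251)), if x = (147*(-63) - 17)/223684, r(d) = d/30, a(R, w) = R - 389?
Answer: -319 + √5857690917795/838815 ≈ -316.11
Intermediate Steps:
a(R, w) = -389 + R
r(d) = d/30 (r(d) = d*(1/30) = d/30)
x = -4639/111842 (x = (-9261 - 17)*(1/223684) = -9278*1/223684 = -4639/111842 ≈ -0.041478)
a(70, -244) + √(x + r(251)) = (-389 + 70) + √(-4639/111842 + (1/30)*251) = -319 + √(-4639/111842 + 251/30) = -319 + √(6983293/838815) = -319 + √5857690917795/838815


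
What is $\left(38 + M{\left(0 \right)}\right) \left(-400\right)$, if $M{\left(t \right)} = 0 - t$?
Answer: $-15200$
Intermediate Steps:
$M{\left(t \right)} = - t$
$\left(38 + M{\left(0 \right)}\right) \left(-400\right) = \left(38 - 0\right) \left(-400\right) = \left(38 + 0\right) \left(-400\right) = 38 \left(-400\right) = -15200$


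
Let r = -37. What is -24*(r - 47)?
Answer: 2016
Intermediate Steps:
-24*(r - 47) = -24*(-37 - 47) = -24*(-84) = 2016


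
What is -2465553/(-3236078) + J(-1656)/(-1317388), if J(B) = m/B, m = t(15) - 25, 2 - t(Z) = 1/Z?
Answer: 20170638219931693/26474287713679440 ≈ 0.76190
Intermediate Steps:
t(Z) = 2 - 1/Z
m = -346/15 (m = (2 - 1/15) - 25 = 29/15 - 25 = -346/15 ≈ -23.067)
J(B) = -346/(15*B)
-2465553/(-3236078) + J(-1656)/(-1317388) = -2465553/(-3236078) - 346/15/(-1656)/(-1317388) = -2465553*(-1/3236078) - 346/15*(-1/1656)*(-1/1317388) = 2465553/3236078 + (173/12420)*(-1/1317388) = 2465553/3236078 - 173/16361958960 = 20170638219931693/26474287713679440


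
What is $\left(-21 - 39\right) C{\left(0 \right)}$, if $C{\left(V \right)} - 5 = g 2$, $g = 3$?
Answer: $-660$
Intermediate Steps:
$C{\left(V \right)} = 11$ ($C{\left(V \right)} = 5 + 3 \cdot 2 = 5 + 6 = 11$)
$\left(-21 - 39\right) C{\left(0 \right)} = \left(-21 - 39\right) 11 = \left(-60\right) 11 = -660$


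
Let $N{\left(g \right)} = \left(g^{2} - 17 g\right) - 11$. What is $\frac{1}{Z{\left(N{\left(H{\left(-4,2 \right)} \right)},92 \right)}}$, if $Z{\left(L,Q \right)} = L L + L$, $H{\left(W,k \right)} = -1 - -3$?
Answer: $\frac{1}{1640} \approx 0.00060976$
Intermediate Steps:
$H{\left(W,k \right)} = 2$ ($H{\left(W,k \right)} = -1 + 3 = 2$)
$N{\left(g \right)} = -11 + g^{2} - 17 g$
$Z{\left(L,Q \right)} = L + L^{2}$ ($Z{\left(L,Q \right)} = L^{2} + L = L + L^{2}$)
$\frac{1}{Z{\left(N{\left(H{\left(-4,2 \right)} \right)},92 \right)}} = \frac{1}{\left(-11 + 2^{2} - 34\right) \left(1 - \left(45 - 4\right)\right)} = \frac{1}{\left(-11 + 4 - 34\right) \left(1 - 41\right)} = \frac{1}{\left(-41\right) \left(1 - 41\right)} = \frac{1}{\left(-41\right) \left(-40\right)} = \frac{1}{1640}$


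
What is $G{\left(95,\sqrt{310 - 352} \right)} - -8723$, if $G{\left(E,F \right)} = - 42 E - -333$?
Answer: $5066$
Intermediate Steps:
$G{\left(E,F \right)} = 333 - 42 E$ ($G{\left(E,F \right)} = - 42 E + 333 = 333 - 42 E$)
$G{\left(95,\sqrt{310 - 352} \right)} - -8723 = \left(333 - 3990\right) - -8723 = \left(333 - 3990\right) + 8723 = -3657 + 8723 = 5066$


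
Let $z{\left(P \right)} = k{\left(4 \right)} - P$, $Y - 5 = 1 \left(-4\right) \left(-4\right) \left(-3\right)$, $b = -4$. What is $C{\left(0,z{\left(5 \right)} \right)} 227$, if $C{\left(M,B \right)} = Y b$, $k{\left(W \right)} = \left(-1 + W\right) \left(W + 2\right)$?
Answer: $39044$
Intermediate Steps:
$Y = -43$ ($Y = 5 + 1 \left(-4\right) \left(-4\right) \left(-3\right) = 5 + 1 \cdot 16 \left(-3\right) = 5 + 1 \left(-48\right) = 5 - 48 = -43$)
$k{\left(W \right)} = \left(-1 + W\right) \left(2 + W\right)$
$z{\left(P \right)} = 18 - P$ ($z{\left(P \right)} = \left(-2 + 4 + 4^{2}\right) - P = \left(-2 + 4 + 16\right) - P = 18 - P$)
$C{\left(M,B \right)} = 172$ ($C{\left(M,B \right)} = \left(-43\right) \left(-4\right) = 172$)
$C{\left(0,z{\left(5 \right)} \right)} 227 = 172 \cdot 227 = 39044$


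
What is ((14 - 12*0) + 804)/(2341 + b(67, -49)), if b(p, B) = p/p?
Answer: 409/1171 ≈ 0.34927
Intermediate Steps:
b(p, B) = 1
((14 - 12*0) + 804)/(2341 + b(67, -49)) = ((14 - 12*0) + 804)/(2341 + 1) = ((14 + 0) + 804)/2342 = (14 + 804)*(1/2342) = 818*(1/2342) = 409/1171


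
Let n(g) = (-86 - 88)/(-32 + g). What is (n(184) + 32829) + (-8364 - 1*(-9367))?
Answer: 2571145/76 ≈ 33831.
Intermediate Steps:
n(g) = -174/(-32 + g)
(n(184) + 32829) + (-8364 - 1*(-9367)) = (-174/(-32 + 184) + 32829) + (-8364 - 1*(-9367)) = (-174/152 + 32829) + (-8364 + 9367) = (-174*1/152 + 32829) + 1003 = (-87/76 + 32829) + 1003 = 2494917/76 + 1003 = 2571145/76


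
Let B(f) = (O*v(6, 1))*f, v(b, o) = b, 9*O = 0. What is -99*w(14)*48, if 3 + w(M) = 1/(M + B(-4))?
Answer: 97416/7 ≈ 13917.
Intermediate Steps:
O = 0 (O = (⅑)*0 = 0)
B(f) = 0 (B(f) = (0*6)*f = 0*f = 0)
w(M) = -3 + 1/M (w(M) = -3 + 1/(M + 0) = -3 + 1/M)
-99*w(14)*48 = -99*(-3 + 1/14)*48 = -99*(-41/14)*48 = (4059/14)*48 = 97416/7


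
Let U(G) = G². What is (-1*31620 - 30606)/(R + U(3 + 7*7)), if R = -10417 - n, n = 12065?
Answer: 31113/9889 ≈ 3.1462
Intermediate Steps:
R = -22482 (R = -10417 - 1*12065 = -10417 - 12065 = -22482)
(-1*31620 - 30606)/(R + U(3 + 7*7)) = (-1*31620 - 30606)/(-22482 + (3 + 7*7)²) = (-31620 - 30606)/(-22482 + (3 + 49)²) = -62226/(-22482 + 52²) = -62226/(-22482 + 2704) = -62226/(-19778) = -62226*(-1/19778) = 31113/9889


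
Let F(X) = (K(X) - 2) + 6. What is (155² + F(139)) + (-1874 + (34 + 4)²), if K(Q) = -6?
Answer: 23593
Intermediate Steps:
F(X) = -2 (F(X) = (-6 - 2) + 6 = -8 + 6 = -2)
(155² + F(139)) + (-1874 + (34 + 4)²) = (155² - 2) + (-1874 + (34 + 4)²) = (24025 - 2) + (-1874 + 38²) = 24023 + (-1874 + 1444) = 24023 - 430 = 23593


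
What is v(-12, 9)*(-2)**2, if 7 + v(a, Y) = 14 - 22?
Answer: -60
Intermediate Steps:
v(a, Y) = -15 (v(a, Y) = -7 + (14 - 22) = -7 - 8 = -15)
v(-12, 9)*(-2)**2 = -15*(-2)**2 = -15*4 = -60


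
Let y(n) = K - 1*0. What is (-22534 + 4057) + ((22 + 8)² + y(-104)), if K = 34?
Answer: -17543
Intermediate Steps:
y(n) = 34 (y(n) = 34 - 1*0 = 34 + 0 = 34)
(-22534 + 4057) + ((22 + 8)² + y(-104)) = (-22534 + 4057) + ((22 + 8)² + 34) = -18477 + (30² + 34) = -18477 + (900 + 34) = -18477 + 934 = -17543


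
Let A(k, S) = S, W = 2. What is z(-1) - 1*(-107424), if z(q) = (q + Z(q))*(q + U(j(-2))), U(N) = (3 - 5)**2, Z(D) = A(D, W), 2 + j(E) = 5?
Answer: 107427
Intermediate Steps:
j(E) = 3 (j(E) = -2 + 5 = 3)
Z(D) = 2
U(N) = 4 (U(N) = (-2)**2 = 4)
z(q) = (2 + q)*(4 + q) (z(q) = (q + 2)*(q + 4) = (2 + q)*(4 + q))
z(-1) - 1*(-107424) = (8 + (-1)**2 + 6*(-1)) - 1*(-107424) = (8 + 1 - 6) + 107424 = 3 + 107424 = 107427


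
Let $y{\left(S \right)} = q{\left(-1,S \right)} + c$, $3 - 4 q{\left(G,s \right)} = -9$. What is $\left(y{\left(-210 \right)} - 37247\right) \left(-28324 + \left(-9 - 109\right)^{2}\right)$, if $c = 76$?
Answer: $535219200$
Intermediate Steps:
$q{\left(G,s \right)} = 3$ ($q{\left(G,s \right)} = \frac{3}{4} - - \frac{9}{4} = \frac{3}{4} + \frac{9}{4} = 3$)
$y{\left(S \right)} = 79$ ($y{\left(S \right)} = 3 + 76 = 79$)
$\left(y{\left(-210 \right)} - 37247\right) \left(-28324 + \left(-9 - 109\right)^{2}\right) = \left(79 - 37247\right) \left(-28324 + \left(-9 - 109\right)^{2}\right) = - 37168 \left(-28324 + \left(-118\right)^{2}\right) = - 37168 \left(-28324 + 13924\right) = \left(-37168\right) \left(-14400\right) = 535219200$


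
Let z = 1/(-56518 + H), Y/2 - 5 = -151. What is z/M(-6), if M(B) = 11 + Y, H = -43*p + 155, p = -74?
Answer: 1/14943861 ≈ 6.6917e-8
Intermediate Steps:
H = 3337 (H = -43*(-74) + 155 = 3182 + 155 = 3337)
Y = -292 (Y = 10 + 2*(-151) = 10 - 302 = -292)
z = -1/53181 (z = 1/(-56518 + 3337) = 1/(-53181) = -1/53181 ≈ -1.8804e-5)
M(B) = -281 (M(B) = 11 - 292 = -281)
z/M(-6) = -1/53181/(-281) = -1/53181*(-1/281) = 1/14943861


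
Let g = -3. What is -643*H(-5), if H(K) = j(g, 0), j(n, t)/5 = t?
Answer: 0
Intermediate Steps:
j(n, t) = 5*t
H(K) = 0 (H(K) = 5*0 = 0)
-643*H(-5) = -643*0 = 0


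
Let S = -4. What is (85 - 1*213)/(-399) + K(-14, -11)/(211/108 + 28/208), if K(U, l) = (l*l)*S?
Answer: -67689892/292467 ≈ -231.44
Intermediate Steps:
K(U, l) = -4*l**2 (K(U, l) = (l*l)*(-4) = l**2*(-4) = -4*l**2)
(85 - 1*213)/(-399) + K(-14, -11)/(211/108 + 28/208) = (85 - 1*213)/(-399) + (-4*(-11)**2)/(211/108 + 28/208) = (85 - 213)*(-1/399) + (-4*121)/(211*(1/108) + 28*(1/208)) = -128*(-1/399) - 484/(211/108 + 7/52) = 128/399 - 484/733/351 = 128/399 - 484*351/733 = 128/399 - 169884/733 = -67689892/292467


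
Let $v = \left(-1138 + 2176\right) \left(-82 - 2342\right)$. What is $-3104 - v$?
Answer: $2513008$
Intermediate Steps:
$v = -2516112$ ($v = 1038 \left(-2424\right) = -2516112$)
$-3104 - v = -3104 - -2516112 = -3104 + 2516112 = 2513008$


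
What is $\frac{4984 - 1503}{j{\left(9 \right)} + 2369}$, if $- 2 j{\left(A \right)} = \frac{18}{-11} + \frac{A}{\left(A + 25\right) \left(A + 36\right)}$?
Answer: $\frac{13018940}{8863109} \approx 1.4689$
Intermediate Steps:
$j{\left(A \right)} = \frac{9}{11} - \frac{A}{2 \left(25 + A\right) \left(36 + A\right)}$ ($j{\left(A \right)} = - \frac{\frac{18}{-11} + \frac{A}{\left(A + 25\right) \left(A + 36\right)}}{2} = - \frac{18 \left(- \frac{1}{11}\right) + \frac{A}{\left(25 + A\right) \left(36 + A\right)}}{2} = - \frac{- \frac{18}{11} + A \frac{1}{\left(25 + A\right) \left(36 + A\right)}}{2} = - \frac{- \frac{18}{11} + \frac{A}{\left(25 + A\right) \left(36 + A\right)}}{2} = \frac{9}{11} - \frac{A}{2 \left(25 + A\right) \left(36 + A\right)}$)
$\frac{4984 - 1503}{j{\left(9 \right)} + 2369} = \frac{4984 - 1503}{\frac{16200 + 18 \cdot 9^{2} + 1087 \cdot 9}{22 \left(900 + 9^{2} + 61 \cdot 9\right)} + 2369} = \frac{3481}{\frac{16200 + 18 \cdot 81 + 9783}{22 \left(900 + 81 + 549\right)} + 2369} = \frac{3481}{\frac{16200 + 1458 + 9783}{22 \cdot 1530} + 2369} = \frac{3481}{\frac{1}{22} \cdot \frac{1}{1530} \cdot 27441 + 2369} = \frac{3481}{\frac{3049}{3740} + 2369} = \frac{3481}{\frac{8863109}{3740}} = 3481 \cdot \frac{3740}{8863109} = \frac{13018940}{8863109}$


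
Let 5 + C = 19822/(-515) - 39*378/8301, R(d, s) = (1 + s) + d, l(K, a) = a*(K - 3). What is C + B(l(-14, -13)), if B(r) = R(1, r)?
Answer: 253272906/1425005 ≈ 177.73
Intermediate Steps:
l(K, a) = a*(-3 + K)
R(d, s) = 1 + d + s
B(r) = 2 + r (B(r) = 1 + 1 + r = 2 + r)
C = -64503209/1425005 (C = -5 + (19822/(-515) - 39*378/8301) = -5 + (19822*(-1/515) - 14742*1/8301) = -5 + (-19822/515 - 4914/2767) = -5 - 57378184/1425005 = -64503209/1425005 ≈ -45.265)
C + B(l(-14, -13)) = -64503209/1425005 + (2 - 13*(-3 - 14)) = -64503209/1425005 + (2 - 13*(-17)) = -64503209/1425005 + (2 + 221) = -64503209/1425005 + 223 = 253272906/1425005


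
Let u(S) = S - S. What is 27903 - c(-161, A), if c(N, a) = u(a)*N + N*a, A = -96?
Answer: 12447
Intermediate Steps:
u(S) = 0
c(N, a) = N*a (c(N, a) = 0*N + N*a = 0 + N*a = N*a)
27903 - c(-161, A) = 27903 - (-161)*(-96) = 27903 - 1*15456 = 27903 - 15456 = 12447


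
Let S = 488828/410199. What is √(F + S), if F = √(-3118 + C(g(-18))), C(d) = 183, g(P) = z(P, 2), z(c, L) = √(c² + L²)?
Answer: √(200516756772 + 168263219601*I*√2935)/410199 ≈ 5.2621 + 5.1477*I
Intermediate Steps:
z(c, L) = √(L² + c²)
g(P) = √(4 + P²) (g(P) = √(2² + P²) = √(4 + P²))
F = I*√2935 (F = √(-3118 + 183) = √(-2935) = I*√2935 ≈ 54.176*I)
S = 488828/410199 (S = 488828*(1/410199) = 488828/410199 ≈ 1.1917)
√(F + S) = √(I*√2935 + 488828/410199) = √(488828/410199 + I*√2935)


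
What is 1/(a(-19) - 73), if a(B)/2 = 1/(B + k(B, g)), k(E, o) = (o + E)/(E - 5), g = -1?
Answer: -109/7969 ≈ -0.013678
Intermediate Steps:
k(E, o) = (E + o)/(-5 + E)
a(B) = 2/(B + (-1 + B)/(-5 + B)) (a(B) = 2/(B + (B - 1)/(-5 + B)) = 2/(B + (-1 + B)/(-5 + B)))
1/(a(-19) - 73) = 1/(2*(-5 - 19)/(-1 - 19 - 19*(-5 - 19)) - 73) = 1/(2*(-24)/(-1 - 19 - 19*(-24)) - 73) = 1/(2*(-24)/(-1 - 19 + 456) - 73) = 1/(2*(-24)/436 - 73) = 1/(2*(1/436)*(-24) - 73) = 1/(-12/109 - 73) = 1/(-7969/109) = -109/7969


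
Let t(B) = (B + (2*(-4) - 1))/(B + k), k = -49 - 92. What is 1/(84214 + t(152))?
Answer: 1/84227 ≈ 1.1873e-5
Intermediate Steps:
k = -141
t(B) = (-9 + B)/(-141 + B) (t(B) = (B + (2*(-4) - 1))/(B - 141) = (B + (-8 - 1))/(-141 + B) = (B - 9)/(-141 + B) = (-9 + B)/(-141 + B))
1/(84214 + t(152)) = 1/(84214 + (-9 + 152)/(-141 + 152)) = 1/(84214 + 143/11) = 1/(84214 + (1/11)*143) = 1/(84214 + 13) = 1/84227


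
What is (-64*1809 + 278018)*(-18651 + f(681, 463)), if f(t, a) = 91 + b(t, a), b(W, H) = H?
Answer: -2936093474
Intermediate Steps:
f(t, a) = 91 + a
(-64*1809 + 278018)*(-18651 + f(681, 463)) = (-64*1809 + 278018)*(-18651 + (91 + 463)) = (-115776 + 278018)*(-18651 + 554) = 162242*(-18097) = -2936093474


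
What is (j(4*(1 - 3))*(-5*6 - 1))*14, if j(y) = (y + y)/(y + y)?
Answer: -434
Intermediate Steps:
j(y) = 1 (j(y) = (2*y)/((2*y)) = (2*y)*(1/(2*y)) = 1)
(j(4*(1 - 3))*(-5*6 - 1))*14 = (1*(-5*6 - 1))*14 = (1*(-30 - 1))*14 = (1*(-31))*14 = -31*14 = -434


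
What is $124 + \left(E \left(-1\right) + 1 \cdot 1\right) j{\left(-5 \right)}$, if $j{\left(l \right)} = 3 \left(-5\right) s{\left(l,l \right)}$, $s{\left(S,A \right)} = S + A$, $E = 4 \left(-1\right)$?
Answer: $874$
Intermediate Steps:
$E = -4$
$s{\left(S,A \right)} = A + S$
$j{\left(l \right)} = - 30 l$ ($j{\left(l \right)} = 3 \left(-5\right) \left(l + l\right) = - 15 \cdot 2 l = - 30 l$)
$124 + \left(E \left(-1\right) + 1 \cdot 1\right) j{\left(-5 \right)} = 124 + \left(\left(-4\right) \left(-1\right) + 1 \cdot 1\right) \left(\left(-30\right) \left(-5\right)\right) = 124 + \left(4 + 1\right) 150 = 124 + 5 \cdot 150 = 124 + 750 = 874$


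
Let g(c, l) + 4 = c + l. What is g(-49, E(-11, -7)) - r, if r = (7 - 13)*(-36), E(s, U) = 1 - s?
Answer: -257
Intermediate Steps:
r = 216 (r = -6*(-36) = 216)
g(c, l) = -4 + c + l (g(c, l) = -4 + (c + l) = -4 + c + l)
g(-49, E(-11, -7)) - r = (-4 - 49 + (1 - 1*(-11))) - 1*216 = (-4 - 49 + (1 + 11)) - 216 = (-4 - 49 + 12) - 216 = -41 - 216 = -257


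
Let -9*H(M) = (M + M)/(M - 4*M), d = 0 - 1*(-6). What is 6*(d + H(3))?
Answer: 328/9 ≈ 36.444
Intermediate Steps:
d = 6 (d = 0 + 6 = 6)
H(M) = 2/27 (H(M) = -(M + M)/(9*(M - 4*M)) = -2*M/(9*((-3*M))) = -2*M*(-1/(3*M))/9 = -1/9*(-2/3) = 2/27)
6*(d + H(3)) = 6*(6 + 2/27) = 6*(164/27) = 328/9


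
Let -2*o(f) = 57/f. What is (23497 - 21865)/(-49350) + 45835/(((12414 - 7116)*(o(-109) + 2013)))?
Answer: -275141031073/9562568080275 ≈ -0.028773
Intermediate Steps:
o(f) = -57/(2*f)
(23497 - 21865)/(-49350) + 45835/(((12414 - 7116)*(o(-109) + 2013))) = (23497 - 21865)/(-49350) + 45835/(((12414 - 7116)*(-57/2/(-109) + 2013))) = 1632*(-1/49350) + 45835/((5298*(-57/2*(-1/109) + 2013))) = -272/8225 + 45835/((5298*(57/218 + 2013))) = -272/8225 + 45835/((5298*(438891/218))) = -272/8225 + 45835/(1162622259/109) = -272/8225 + 45835*(109/1162622259) = -272/8225 + 4996015/1162622259 = -275141031073/9562568080275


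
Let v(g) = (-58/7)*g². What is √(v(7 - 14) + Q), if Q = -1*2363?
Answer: I*√2769 ≈ 52.621*I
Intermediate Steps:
v(g) = -58*g²/7 (v(g) = (-58*⅐)*g² = -58*g²/7)
Q = -2363
√(v(7 - 14) + Q) = √(-58*(7 - 14)²/7 - 2363) = √(-58/7*(-7)² - 2363) = √(-58/7*49 - 2363) = √(-406 - 2363) = √(-2769) = I*√2769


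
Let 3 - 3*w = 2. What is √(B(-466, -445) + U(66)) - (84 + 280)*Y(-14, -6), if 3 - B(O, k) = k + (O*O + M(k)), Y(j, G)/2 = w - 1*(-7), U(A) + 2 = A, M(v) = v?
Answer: -16016/3 + I*√216199 ≈ -5338.7 + 464.97*I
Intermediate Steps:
w = ⅓ (w = 1 - ⅓*2 = 1 - ⅔ = ⅓ ≈ 0.33333)
U(A) = -2 + A
Y(j, G) = 44/3 (Y(j, G) = 2*(⅓ - 1*(-7)) = 2*(⅓ + 7) = 2*(22/3) = 44/3)
B(O, k) = 3 - O² - 2*k (B(O, k) = 3 - (k + (O*O + k)) = 3 - (k + (O² + k)) = 3 - (k + (k + O²)) = 3 - (O² + 2*k) = 3 + (-O² - 2*k) = 3 - O² - 2*k)
√(B(-466, -445) + U(66)) - (84 + 280)*Y(-14, -6) = √((3 - 1*(-466)² - 2*(-445)) + (-2 + 66)) - (84 + 280)*44/3 = √((3 - 1*217156 + 890) + 64) - 364*44/3 = √((3 - 217156 + 890) + 64) - 1*16016/3 = √(-216263 + 64) - 16016/3 = √(-216199) - 16016/3 = I*√216199 - 16016/3 = -16016/3 + I*√216199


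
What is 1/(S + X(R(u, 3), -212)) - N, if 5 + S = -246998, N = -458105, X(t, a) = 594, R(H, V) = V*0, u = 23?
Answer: 112881194944/246409 ≈ 4.5811e+5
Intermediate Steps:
R(H, V) = 0
S = -247003 (S = -5 - 246998 = -247003)
1/(S + X(R(u, 3), -212)) - N = 1/(-247003 + 594) - 1*(-458105) = 1/(-246409) + 458105 = -1/246409 + 458105 = 112881194944/246409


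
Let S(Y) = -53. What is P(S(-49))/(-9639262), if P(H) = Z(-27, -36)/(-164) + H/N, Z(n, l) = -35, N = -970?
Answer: -21321/766706899480 ≈ -2.7809e-8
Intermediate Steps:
P(H) = 35/164 - H/970 (P(H) = -35/(-164) + H/(-970) = -35*(-1/164) + H*(-1/970) = 35/164 - H/970)
P(S(-49))/(-9639262) = (35/164 - 1/970*(-53))/(-9639262) = (35/164 + 53/970)*(-1/9639262) = (21321/79540)*(-1/9639262) = -21321/766706899480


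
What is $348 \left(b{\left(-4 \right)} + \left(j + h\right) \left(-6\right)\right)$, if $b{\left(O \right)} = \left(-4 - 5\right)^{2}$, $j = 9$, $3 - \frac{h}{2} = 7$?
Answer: $26100$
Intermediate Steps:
$h = -8$ ($h = 6 - 14 = -8$)
$b{\left(O \right)} = 81$ ($b{\left(O \right)} = \left(-9\right)^{2} = 81$)
$348 \left(b{\left(-4 \right)} + \left(j + h\right) \left(-6\right)\right) = 348 \left(81 + \left(9 - 8\right) \left(-6\right)\right) = 348 \left(81 + 1 \left(-6\right)\right) = 348 \left(81 - 6\right) = 348 \cdot 75 = 26100$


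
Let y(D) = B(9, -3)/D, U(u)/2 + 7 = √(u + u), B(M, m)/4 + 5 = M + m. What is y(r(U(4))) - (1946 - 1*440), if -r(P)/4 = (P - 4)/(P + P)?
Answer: -110048/73 + 8*√2/73 ≈ -1507.4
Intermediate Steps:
B(M, m) = -20 + 4*M + 4*m (B(M, m) = -20 + 4*(M + m) = -20 + (4*M + 4*m) = -20 + 4*M + 4*m)
U(u) = -14 + 2*√2*√u (U(u) = -14 + 2*√(u + u) = -14 + 2*√(2*u) = -14 + 2*(√2*√u) = -14 + 2*√2*√u)
r(P) = -2*(-4 + P)/P (r(P) = -4*(P - 4)/(P + P) = -4*(-4 + P)/(2*P) = -4*(-4 + P)*1/(2*P) = -2*(-4 + P)/P)
y(D) = 4/D (y(D) = (-20 + 4*9 + 4*(-3))/D = (-20 + 36 - 12)/D = 4/D)
y(r(U(4))) - (1946 - 1*440) = 4/(-2 + 8/(-14 + 2*√2*√4)) - (1946 - 1*440) = 4/(-2 + 8/(-14 + 2*√2*2)) - (1946 - 440) = 4/(-2 + 8/(-14 + 4*√2)) - 1*1506 = 4/(-2 + 8/(-14 + 4*√2)) - 1506 = -1506 + 4/(-2 + 8/(-14 + 4*√2))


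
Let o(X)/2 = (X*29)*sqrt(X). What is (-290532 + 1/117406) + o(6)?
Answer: -34110199991/117406 + 348*sqrt(6) ≈ -2.8968e+5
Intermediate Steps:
o(X) = 58*X**(3/2) (o(X) = 2*((X*29)*sqrt(X)) = 2*((29*X)*sqrt(X)) = 2*(29*X**(3/2)) = 58*X**(3/2))
(-290532 + 1/117406) + o(6) = (-290532 + 1/117406) + 58*6**(3/2) = (-290532 + 1/117406) + 58*(6*sqrt(6)) = -34110199991/117406 + 348*sqrt(6)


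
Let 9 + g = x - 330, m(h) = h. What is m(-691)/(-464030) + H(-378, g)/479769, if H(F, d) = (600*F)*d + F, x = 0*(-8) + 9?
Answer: 609298551527/3905740510 ≈ 156.00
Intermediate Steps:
x = 9 (x = 0 + 9 = 9)
g = -330 (g = -9 + (9 - 330) = -9 - 321 = -330)
H(F, d) = F + 600*F*d (H(F, d) = 600*F*d + F = F + 600*F*d)
m(-691)/(-464030) + H(-378, g)/479769 = -691/(-464030) - 378*(1 + 600*(-330))/479769 = -691*(-1/464030) - 378*(1 - 198000)*(1/479769) = 691/464030 - 378*(-197999)*(1/479769) = 691/464030 + 74843622*(1/479769) = 691/464030 + 1313046/8417 = 609298551527/3905740510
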